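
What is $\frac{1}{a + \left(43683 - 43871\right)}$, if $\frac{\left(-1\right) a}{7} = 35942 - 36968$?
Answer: $\frac{1}{6994} \approx 0.00014298$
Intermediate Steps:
$a = 7182$ ($a = - 7 \left(35942 - 36968\right) = \left(-7\right) \left(-1026\right) = 7182$)
$\frac{1}{a + \left(43683 - 43871\right)} = \frac{1}{7182 + \left(43683 - 43871\right)} = \frac{1}{7182 - 188} = \frac{1}{6994}$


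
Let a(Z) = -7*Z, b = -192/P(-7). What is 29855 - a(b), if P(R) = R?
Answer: 30047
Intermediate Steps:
b = 192/7 (b = -192/(-7) = -192*(-⅐) = 192/7 ≈ 27.429)
29855 - a(b) = 29855 - (-7)*192/7 = 29855 - 1*(-192) = 29855 + 192 = 30047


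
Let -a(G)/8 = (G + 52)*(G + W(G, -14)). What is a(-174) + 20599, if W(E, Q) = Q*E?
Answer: 2228311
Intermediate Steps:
W(E, Q) = E*Q
a(G) = 104*G*(52 + G) (a(G) = -8*(G + 52)*(G + G*(-14)) = -8*(52 + G)*(G - 14*G) = -8*(52 + G)*(-13*G) = -(-104)*G*(52 + G) = 104*G*(52 + G))
a(-174) + 20599 = 104*(-174)*(52 - 174) + 20599 = 104*(-174)*(-122) + 20599 = 2207712 + 20599 = 2228311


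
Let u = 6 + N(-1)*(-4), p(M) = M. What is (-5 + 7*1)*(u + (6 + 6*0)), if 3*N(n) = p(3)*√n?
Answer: 24 - 8*I ≈ 24.0 - 8.0*I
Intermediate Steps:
N(n) = √n (N(n) = (3*√n)/3 = √n)
u = 6 - 4*I (u = 6 + √(-1)*(-4) = 6 + I*(-4) = 6 - 4*I ≈ 6.0 - 4.0*I)
(-5 + 7*1)*(u + (6 + 6*0)) = (-5 + 7*1)*((6 - 4*I) + (6 + 6*0)) = (-5 + 7)*((6 - 4*I) + (6 + 0)) = 2*((6 - 4*I) + 6) = 2*(12 - 4*I) = 24 - 8*I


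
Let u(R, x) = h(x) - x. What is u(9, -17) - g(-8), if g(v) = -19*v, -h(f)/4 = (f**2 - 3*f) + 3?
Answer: -1507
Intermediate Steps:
h(f) = -12 - 4*f**2 + 12*f (h(f) = -4*((f**2 - 3*f) + 3) = -4*(3 + f**2 - 3*f) = -12 - 4*f**2 + 12*f)
u(R, x) = -12 - 4*x**2 + 11*x (u(R, x) = (-12 - 4*x**2 + 12*x) - x = -12 - 4*x**2 + 11*x)
u(9, -17) - g(-8) = (-12 - 4*(-17)**2 + 11*(-17)) - (-19)*(-8) = (-12 - 4*289 - 187) - 1*152 = (-12 - 1156 - 187) - 152 = -1355 - 152 = -1507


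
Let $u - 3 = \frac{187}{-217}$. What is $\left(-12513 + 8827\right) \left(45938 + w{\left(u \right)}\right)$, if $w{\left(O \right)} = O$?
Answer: $- \frac{36745770860}{217} \approx -1.6934 \cdot 10^{8}$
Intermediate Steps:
$u = \frac{464}{217}$ ($u = 3 + \frac{187}{-217} = 3 + 187 \left(- \frac{1}{217}\right) = 3 - \frac{187}{217} = \frac{464}{217} \approx 2.1382$)
$\left(-12513 + 8827\right) \left(45938 + w{\left(u \right)}\right) = \left(-12513 + 8827\right) \left(45938 + \frac{464}{217}\right) = \left(-3686\right) \frac{9969010}{217} = - \frac{36745770860}{217}$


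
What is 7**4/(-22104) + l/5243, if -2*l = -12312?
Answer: 123483781/115891272 ≈ 1.0655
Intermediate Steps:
l = 6156 (l = -1/2*(-12312) = 6156)
7**4/(-22104) + l/5243 = 7**4/(-22104) + 6156/5243 = 2401*(-1/22104) + 6156*(1/5243) = -2401/22104 + 6156/5243 = 123483781/115891272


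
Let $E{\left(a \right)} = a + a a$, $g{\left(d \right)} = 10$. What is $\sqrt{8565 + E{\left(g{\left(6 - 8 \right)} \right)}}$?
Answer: $5 \sqrt{347} \approx 93.14$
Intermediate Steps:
$E{\left(a \right)} = a + a^{2}$
$\sqrt{8565 + E{\left(g{\left(6 - 8 \right)} \right)}} = \sqrt{8565 + 10 \left(1 + 10\right)} = \sqrt{8565 + 10 \cdot 11} = \sqrt{8565 + 110} = \sqrt{8675} = 5 \sqrt{347}$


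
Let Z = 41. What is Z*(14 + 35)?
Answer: 2009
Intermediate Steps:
Z*(14 + 35) = 41*(14 + 35) = 41*49 = 2009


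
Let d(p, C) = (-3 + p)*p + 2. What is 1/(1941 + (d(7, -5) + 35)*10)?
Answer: 1/2591 ≈ 0.00038595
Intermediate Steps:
d(p, C) = 2 + p*(-3 + p) (d(p, C) = p*(-3 + p) + 2 = 2 + p*(-3 + p))
1/(1941 + (d(7, -5) + 35)*10) = 1/(1941 + ((2 + 7**2 - 3*7) + 35)*10) = 1/(1941 + ((2 + 49 - 21) + 35)*10) = 1/(1941 + (30 + 35)*10) = 1/(1941 + 65*10) = 1/(1941 + 650) = 1/2591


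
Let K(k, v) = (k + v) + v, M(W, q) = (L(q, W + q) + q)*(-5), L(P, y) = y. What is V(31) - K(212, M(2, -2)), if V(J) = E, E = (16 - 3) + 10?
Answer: -209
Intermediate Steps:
M(W, q) = -10*q - 5*W (M(W, q) = ((W + q) + q)*(-5) = (W + 2*q)*(-5) = -10*q - 5*W)
K(k, v) = k + 2*v
E = 23 (E = 13 + 10 = 23)
V(J) = 23
V(31) - K(212, M(2, -2)) = 23 - (212 + 2*(-10*(-2) - 5*2)) = 23 - (212 + 2*(20 - 10)) = 23 - (212 + 2*10) = 23 - (212 + 20) = 23 - 1*232 = 23 - 232 = -209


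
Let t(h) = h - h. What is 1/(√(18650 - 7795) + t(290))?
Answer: √10855/10855 ≈ 0.0095981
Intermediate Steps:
t(h) = 0
1/(√(18650 - 7795) + t(290)) = 1/(√(18650 - 7795) + 0) = 1/(√10855 + 0) = 1/(√10855) = √10855/10855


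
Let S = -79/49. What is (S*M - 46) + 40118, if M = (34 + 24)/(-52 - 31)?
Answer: 162977406/4067 ≈ 40073.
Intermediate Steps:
S = -79/49 (S = -79*1/49 = -79/49 ≈ -1.6122)
M = -58/83 (M = 58/(-83) = 58*(-1/83) = -58/83 ≈ -0.69880)
(S*M - 46) + 40118 = (-79/49*(-58/83) - 46) + 40118 = (4582/4067 - 46) + 40118 = -182500/4067 + 40118 = 162977406/4067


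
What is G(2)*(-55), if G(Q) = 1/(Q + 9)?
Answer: -5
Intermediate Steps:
G(Q) = 1/(9 + Q)
G(2)*(-55) = -55/(9 + 2) = -55/11 = (1/11)*(-55) = -5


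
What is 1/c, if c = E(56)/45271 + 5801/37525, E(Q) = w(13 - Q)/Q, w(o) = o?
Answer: 95132479400/14704942401 ≈ 6.4694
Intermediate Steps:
E(Q) = (13 - Q)/Q
c = 14704942401/95132479400 (c = ((13 - 1*56)/56)/45271 + 5801/37525 = ((13 - 56)/56)*(1/45271) + 5801*(1/37525) = ((1/56)*(-43))*(1/45271) + 5801/37525 = -43/56*1/45271 + 5801/37525 = -43/2535176 + 5801/37525 = 14704942401/95132479400 ≈ 0.15457)
1/c = 1/(14704942401/95132479400) = 95132479400/14704942401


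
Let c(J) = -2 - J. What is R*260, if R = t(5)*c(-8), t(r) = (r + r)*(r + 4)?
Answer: 140400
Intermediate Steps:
t(r) = 2*r*(4 + r) (t(r) = (2*r)*(4 + r) = 2*r*(4 + r))
R = 540 (R = (2*5*(4 + 5))*(-2 - 1*(-8)) = (2*5*9)*(-2 + 8) = 90*6 = 540)
R*260 = 540*260 = 140400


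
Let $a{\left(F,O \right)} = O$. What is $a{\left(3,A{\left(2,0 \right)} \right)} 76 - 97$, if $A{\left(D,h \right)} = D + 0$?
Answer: $55$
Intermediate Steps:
$A{\left(D,h \right)} = D$
$a{\left(3,A{\left(2,0 \right)} \right)} 76 - 97 = 2 \cdot 76 - 97 = 152 - 97 = 55$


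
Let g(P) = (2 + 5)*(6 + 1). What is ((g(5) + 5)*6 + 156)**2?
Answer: 230400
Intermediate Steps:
g(P) = 49 (g(P) = 7*7 = 49)
((g(5) + 5)*6 + 156)**2 = ((49 + 5)*6 + 156)**2 = (54*6 + 156)**2 = (324 + 156)**2 = 480**2 = 230400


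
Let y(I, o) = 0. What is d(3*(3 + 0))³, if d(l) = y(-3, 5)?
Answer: 0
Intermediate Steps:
d(l) = 0
d(3*(3 + 0))³ = 0³ = 0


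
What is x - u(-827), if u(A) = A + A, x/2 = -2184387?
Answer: -4367120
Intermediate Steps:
x = -4368774 (x = 2*(-2184387) = -4368774)
u(A) = 2*A
x - u(-827) = -4368774 - 2*(-827) = -4368774 - 1*(-1654) = -4368774 + 1654 = -4367120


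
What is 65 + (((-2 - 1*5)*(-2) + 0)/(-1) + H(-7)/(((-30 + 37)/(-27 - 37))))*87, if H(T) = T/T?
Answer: -13639/7 ≈ -1948.4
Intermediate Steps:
H(T) = 1
65 + (((-2 - 1*5)*(-2) + 0)/(-1) + H(-7)/(((-30 + 37)/(-27 - 37))))*87 = 65 + (((-2 - 1*5)*(-2) + 0)/(-1) + 1/((-30 + 37)/(-27 - 37)))*87 = 65 + (((-2 - 5)*(-2) + 0)*(-1) + 1/(7/(-64)))*87 = 65 + ((-7*(-2) + 0)*(-1) + 1/(7*(-1/64)))*87 = 65 + ((14 + 0)*(-1) + 1/(-7/64))*87 = 65 + (14*(-1) + 1*(-64/7))*87 = 65 + (-14 - 64/7)*87 = 65 - 162/7*87 = 65 - 14094/7 = -13639/7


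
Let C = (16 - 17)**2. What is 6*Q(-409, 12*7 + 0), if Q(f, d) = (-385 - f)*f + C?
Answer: -58890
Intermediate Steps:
C = 1 (C = (-1)**2 = 1)
Q(f, d) = 1 + f*(-385 - f) (Q(f, d) = (-385 - f)*f + 1 = f*(-385 - f) + 1 = 1 + f*(-385 - f))
6*Q(-409, 12*7 + 0) = 6*(1 - 1*(-409)**2 - 385*(-409)) = 6*(1 - 1*167281 + 157465) = 6*(1 - 167281 + 157465) = 6*(-9815) = -58890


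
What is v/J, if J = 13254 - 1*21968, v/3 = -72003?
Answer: 216009/8714 ≈ 24.789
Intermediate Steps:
v = -216009 (v = 3*(-72003) = -216009)
J = -8714 (J = 13254 - 21968 = -8714)
v/J = -216009/(-8714) = -216009*(-1/8714) = 216009/8714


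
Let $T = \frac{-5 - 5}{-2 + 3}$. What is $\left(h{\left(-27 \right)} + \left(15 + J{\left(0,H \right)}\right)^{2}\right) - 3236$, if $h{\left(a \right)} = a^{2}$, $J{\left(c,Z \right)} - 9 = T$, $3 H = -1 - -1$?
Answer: $-2311$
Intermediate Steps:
$H = 0$ ($H = \frac{-1 - -1}{3} = \frac{-1 + 1}{3} = \frac{1}{3} \cdot 0 = 0$)
$T = -10$ ($T = - \frac{10}{1} = \left(-10\right) 1 = -10$)
$J{\left(c,Z \right)} = -1$ ($J{\left(c,Z \right)} = 9 - 10 = -1$)
$\left(h{\left(-27 \right)} + \left(15 + J{\left(0,H \right)}\right)^{2}\right) - 3236 = \left(\left(-27\right)^{2} + \left(15 - 1\right)^{2}\right) - 3236 = \left(729 + 14^{2}\right) - 3236 = \left(729 + 196\right) - 3236 = 925 - 3236 = -2311$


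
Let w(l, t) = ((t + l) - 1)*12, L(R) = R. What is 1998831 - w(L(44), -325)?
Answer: 2002215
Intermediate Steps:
w(l, t) = -12 + 12*l + 12*t (w(l, t) = ((l + t) - 1)*12 = (-1 + l + t)*12 = -12 + 12*l + 12*t)
1998831 - w(L(44), -325) = 1998831 - (-12 + 12*44 + 12*(-325)) = 1998831 - (-12 + 528 - 3900) = 1998831 - 1*(-3384) = 1998831 + 3384 = 2002215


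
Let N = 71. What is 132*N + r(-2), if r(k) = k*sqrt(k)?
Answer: 9372 - 2*I*sqrt(2) ≈ 9372.0 - 2.8284*I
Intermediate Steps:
r(k) = k**(3/2)
132*N + r(-2) = 132*71 + (-2)**(3/2) = 9372 - 2*I*sqrt(2)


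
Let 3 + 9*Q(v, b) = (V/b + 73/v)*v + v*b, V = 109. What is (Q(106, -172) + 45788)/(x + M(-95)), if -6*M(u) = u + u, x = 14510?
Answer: 33872203/11255250 ≈ 3.0095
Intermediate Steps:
Q(v, b) = -⅓ + b*v/9 + v*(73/v + 109/b)/9 (Q(v, b) = -⅓ + ((109/b + 73/v)*v + v*b)/9 = -⅓ + ((73/v + 109/b)*v + b*v)/9 = -⅓ + (v*(73/v + 109/b) + b*v)/9 = -⅓ + (b*v + v*(73/v + 109/b))/9 = -⅓ + (b*v/9 + v*(73/v + 109/b)/9) = -⅓ + b*v/9 + v*(73/v + 109/b)/9)
M(u) = -u/3 (M(u) = -(u + u)/6 = -u/3)
(Q(106, -172) + 45788)/(x + M(-95)) = ((⅑)*(109*106 - 172*(70 - 172*106))/(-172) + 45788)/(14510 - ⅓*(-95)) = ((⅑)*(-1/172)*(11554 - 172*(70 - 18232)) + 45788)/(14510 + 95/3) = ((⅑)*(-1/172)*(11554 - 172*(-18162)) + 45788)/(43625/3) = ((⅑)*(-1/172)*(11554 + 3123864) + 45788)*(3/43625) = ((⅑)*(-1/172)*3135418 + 45788)*(3/43625) = (-1567709/774 + 45788)*(3/43625) = (33872203/774)*(3/43625) = 33872203/11255250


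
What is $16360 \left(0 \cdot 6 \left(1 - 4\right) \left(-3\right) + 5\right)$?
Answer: $81800$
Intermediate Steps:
$16360 \left(0 \cdot 6 \left(1 - 4\right) \left(-3\right) + 5\right) = 16360 \left(0 \left(-3\right) \left(-3\right) + 5\right) = 16360 \left(0 \left(-3\right) + 5\right) = 16360 \left(0 + 5\right) = 16360 \cdot 5 = 81800$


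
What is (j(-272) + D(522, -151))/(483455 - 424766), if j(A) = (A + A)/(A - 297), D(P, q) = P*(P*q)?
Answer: -23411552252/33394041 ≈ -701.07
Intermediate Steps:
D(P, q) = q*P**2
j(A) = 2*A/(-297 + A) (j(A) = (2*A)/(-297 + A) = 2*A/(-297 + A))
(j(-272) + D(522, -151))/(483455 - 424766) = (2*(-272)/(-297 - 272) - 151*522**2)/(483455 - 424766) = (2*(-272)/(-569) - 151*272484)/58689 = (2*(-272)*(-1/569) - 41145084)*(1/58689) = (544/569 - 41145084)*(1/58689) = -23411552252/569*1/58689 = -23411552252/33394041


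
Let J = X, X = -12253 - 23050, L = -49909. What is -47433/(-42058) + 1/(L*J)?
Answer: 83573978016949/74103564304766 ≈ 1.1278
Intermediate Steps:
X = -35303
J = -35303
-47433/(-42058) + 1/(L*J) = -47433/(-42058) + 1/(-49909*(-35303)) = -47433*(-1/42058) - 1/49909*(-1/35303) = 47433/42058 + 1/1761937427 = 83573978016949/74103564304766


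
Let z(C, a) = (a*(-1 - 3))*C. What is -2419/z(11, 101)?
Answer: 2419/4444 ≈ 0.54433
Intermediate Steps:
z(C, a) = -4*C*a (z(C, a) = (a*(-4))*C = (-4*a)*C = -4*C*a)
-2419/z(11, 101) = -2419/((-4*11*101)) = -2419/(-4444) = -2419*(-1/4444) = 2419/4444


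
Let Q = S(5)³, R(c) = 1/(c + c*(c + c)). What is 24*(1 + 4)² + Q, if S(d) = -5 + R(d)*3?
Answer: 79701352/166375 ≈ 479.05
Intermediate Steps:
R(c) = 1/(c + 2*c²) (R(c) = 1/(c + c*(2*c)) = 1/(c + 2*c²))
S(d) = -5 + 3/(d*(1 + 2*d)) (S(d) = -5 + (1/(d*(1 + 2*d)))*3 = -5 + 3/(d*(1 + 2*d)))
Q = -20123648/166375 (Q = ((3 - 5*5*(1 + 2*5))/(5*(1 + 2*5)))³ = ((3 - 5*5*(1 + 10))/(5*(1 + 10)))³ = ((⅕)*(3 - 5*5*11)/11)³ = ((⅕)*(1/11)*(3 - 275))³ = ((⅕)*(1/11)*(-272))³ = (-272/55)³ = -20123648/166375 ≈ -120.95)
24*(1 + 4)² + Q = 24*(1 + 4)² - 20123648/166375 = 24*5² - 20123648/166375 = 24*25 - 20123648/166375 = 600 - 20123648/166375 = 79701352/166375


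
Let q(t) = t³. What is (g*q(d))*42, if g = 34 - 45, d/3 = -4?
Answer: 798336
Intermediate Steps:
d = -12 (d = 3*(-4) = -12)
g = -11
(g*q(d))*42 = -11*(-12)³*42 = -11*(-1728)*42 = 19008*42 = 798336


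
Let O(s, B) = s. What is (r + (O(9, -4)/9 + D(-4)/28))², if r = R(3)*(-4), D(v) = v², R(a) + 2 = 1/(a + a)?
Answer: 34969/441 ≈ 79.295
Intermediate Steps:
R(a) = -2 + 1/(2*a) (R(a) = -2 + 1/(a + a) = -2 + 1/(2*a))
r = 22/3 (r = (-2 + (½)/3)*(-4) = (-2 + (½)*(⅓))*(-4) = (-2 + ⅙)*(-4) = -11/6*(-4) = 22/3 ≈ 7.3333)
(r + (O(9, -4)/9 + D(-4)/28))² = (22/3 + (9/9 + (-4)²/28))² = (22/3 + (9*(⅑) + 16*(1/28)))² = (22/3 + (1 + 4/7))² = (22/3 + 11/7)² = (187/21)² = 34969/441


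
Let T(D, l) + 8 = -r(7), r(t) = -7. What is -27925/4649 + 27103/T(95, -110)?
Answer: -126029772/4649 ≈ -27109.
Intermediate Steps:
T(D, l) = -1 (T(D, l) = -8 - 1*(-7) = -8 + 7 = -1)
-27925/4649 + 27103/T(95, -110) = -27925/4649 + 27103/(-1) = -27925*1/4649 + 27103*(-1) = -27925/4649 - 27103 = -126029772/4649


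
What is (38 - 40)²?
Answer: 4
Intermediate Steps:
(38 - 40)² = (-2)² = 4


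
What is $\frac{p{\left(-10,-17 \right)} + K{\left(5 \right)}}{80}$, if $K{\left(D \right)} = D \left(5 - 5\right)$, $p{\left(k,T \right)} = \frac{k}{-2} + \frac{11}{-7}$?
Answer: $\frac{3}{70} \approx 0.042857$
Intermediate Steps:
$p{\left(k,T \right)} = - \frac{11}{7} - \frac{k}{2}$ ($p{\left(k,T \right)} = k \left(- \frac{1}{2}\right) + 11 \left(- \frac{1}{7}\right) = - \frac{k}{2} - \frac{11}{7} = - \frac{11}{7} - \frac{k}{2}$)
$K{\left(D \right)} = 0$ ($K{\left(D \right)} = D 0 = 0$)
$\frac{p{\left(-10,-17 \right)} + K{\left(5 \right)}}{80} = \frac{\left(- \frac{11}{7} - -5\right) + 0}{80} = \frac{\left(- \frac{11}{7} + 5\right) + 0}{80} = \frac{\frac{24}{7} + 0}{80} = \frac{1}{80} \cdot \frac{24}{7} = \frac{3}{70}$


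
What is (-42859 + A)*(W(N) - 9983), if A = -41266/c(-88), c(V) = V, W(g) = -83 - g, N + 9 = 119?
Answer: 4744974672/11 ≈ 4.3136e+8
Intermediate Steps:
N = 110 (N = -9 + 119 = 110)
A = 20633/44 (A = -41266/(-88) = -41266*(-1/88) = 20633/44 ≈ 468.93)
(-42859 + A)*(W(N) - 9983) = (-42859 + 20633/44)*((-83 - 1*110) - 9983) = -1865163*((-83 - 110) - 9983)/44 = -1865163*(-193 - 9983)/44 = -1865163/44*(-10176) = 4744974672/11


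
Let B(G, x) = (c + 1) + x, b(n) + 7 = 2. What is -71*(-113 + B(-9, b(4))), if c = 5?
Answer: 7952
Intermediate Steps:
b(n) = -5 (b(n) = -7 + 2 = -5)
B(G, x) = 6 + x (B(G, x) = (5 + 1) + x = 6 + x)
-71*(-113 + B(-9, b(4))) = -71*(-113 + (6 - 5)) = -71*(-113 + 1) = -71*(-112) = 7952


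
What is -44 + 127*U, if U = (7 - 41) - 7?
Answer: -5251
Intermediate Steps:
U = -41 (U = -34 - 7 = -41)
-44 + 127*U = -44 + 127*(-41) = -44 - 5207 = -5251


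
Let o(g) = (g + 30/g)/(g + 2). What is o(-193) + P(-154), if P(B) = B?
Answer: -5639623/36863 ≈ -152.99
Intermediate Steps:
o(g) = (g + 30/g)/(2 + g)
o(-193) + P(-154) = (30 + (-193)**2)/((-193)*(2 - 193)) - 154 = -1/193*(30 + 37249)/(-191) - 154 = -1/193*(-1/191)*37279 - 154 = 37279/36863 - 154 = -5639623/36863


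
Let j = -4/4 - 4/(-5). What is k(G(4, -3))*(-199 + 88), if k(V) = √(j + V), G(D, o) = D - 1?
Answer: -111*√70/5 ≈ -185.74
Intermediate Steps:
G(D, o) = -1 + D
j = -⅕ (j = -4*¼ - 4*(-⅕) = -1 + ⅘ = -⅕ ≈ -0.20000)
k(V) = √(-⅕ + V)
k(G(4, -3))*(-199 + 88) = (√(-5 + 25*(-1 + 4))/5)*(-199 + 88) = (√(-5 + 25*3)/5)*(-111) = (√(-5 + 75)/5)*(-111) = (√70/5)*(-111) = -111*√70/5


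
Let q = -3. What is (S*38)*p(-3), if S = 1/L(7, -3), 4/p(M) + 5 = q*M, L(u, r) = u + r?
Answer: 19/2 ≈ 9.5000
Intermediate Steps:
L(u, r) = r + u
p(M) = 4/(-5 - 3*M)
S = 1/4 (S = 1/(-3 + 7) = 1/4 ≈ 0.25000)
(S*38)*p(-3) = ((1/4)*38)*(4/(-5 - 3*(-3))) = 19*(4/(-5 + 9))/2 = 19*(4/4)/2 = 19*(4*(1/4))/2 = (19/2)*1 = 19/2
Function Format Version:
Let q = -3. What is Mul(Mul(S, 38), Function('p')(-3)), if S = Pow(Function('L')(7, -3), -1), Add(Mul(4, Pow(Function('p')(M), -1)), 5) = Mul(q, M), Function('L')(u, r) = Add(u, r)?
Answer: Rational(19, 2) ≈ 9.5000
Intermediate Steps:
Function('L')(u, r) = Add(r, u)
Function('p')(M) = Mul(4, Pow(Add(-5, Mul(-3, M)), -1))
S = Rational(1, 4) (S = Pow(Add(-3, 7), -1) = Pow(4, -1) = Rational(1, 4) ≈ 0.25000)
Mul(Mul(S, 38), Function('p')(-3)) = Mul(Mul(Rational(1, 4), 38), Mul(4, Pow(Add(-5, Mul(-3, -3)), -1))) = Mul(Rational(19, 2), Mul(4, Pow(Add(-5, 9), -1))) = Mul(Rational(19, 2), Mul(4, Pow(4, -1))) = Mul(Rational(19, 2), Mul(4, Rational(1, 4))) = Mul(Rational(19, 2), 1) = Rational(19, 2)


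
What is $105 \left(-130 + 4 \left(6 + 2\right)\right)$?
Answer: $-10290$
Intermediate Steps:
$105 \left(-130 + 4 \left(6 + 2\right)\right) = 105 \left(-130 + 4 \cdot 8\right) = 105 \left(-130 + 32\right) = 105 \left(-98\right) = -10290$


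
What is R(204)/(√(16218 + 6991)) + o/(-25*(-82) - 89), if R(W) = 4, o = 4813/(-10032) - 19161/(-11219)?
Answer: 138226105/220708604688 + 4*√23209/23209 ≈ 0.026882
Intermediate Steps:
o = 138226105/112549008 (o = 4813*(-1/10032) - 19161*(-1/11219) = -4813/10032 + 19161/11219 = 138226105/112549008 ≈ 1.2281)
R(204)/(√(16218 + 6991)) + o/(-25*(-82) - 89) = 4/(√(16218 + 6991)) + 138226105/(112549008*(-25*(-82) - 89)) = 4/(√23209) + 138226105/(112549008*(2050 - 89)) = 4*(√23209/23209) + (138226105/112549008)/1961 = 4*√23209/23209 + (138226105/112549008)*(1/1961) = 4*√23209/23209 + 138226105/220708604688 = 138226105/220708604688 + 4*√23209/23209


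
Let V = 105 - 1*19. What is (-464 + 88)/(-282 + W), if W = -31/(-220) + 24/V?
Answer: 3556960/2663747 ≈ 1.3353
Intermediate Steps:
V = 86 (V = 105 - 19 = 86)
W = 3973/9460 (W = -31/(-220) + 24/86 = -31*(-1/220) + 24*(1/86) = 31/220 + 12/43 = 3973/9460 ≈ 0.41998)
(-464 + 88)/(-282 + W) = (-464 + 88)/(-282 + 3973/9460) = -376/(-2663747/9460) = -9460/2663747*(-376) = 3556960/2663747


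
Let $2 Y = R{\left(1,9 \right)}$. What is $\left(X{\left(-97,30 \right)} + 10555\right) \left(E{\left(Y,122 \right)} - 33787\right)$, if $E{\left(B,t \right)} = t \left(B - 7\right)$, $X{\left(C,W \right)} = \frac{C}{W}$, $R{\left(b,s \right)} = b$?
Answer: $- \frac{1094640274}{3} \approx -3.6488 \cdot 10^{8}$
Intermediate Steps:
$Y = \frac{1}{2}$ ($Y = \frac{1}{2} \cdot 1 = \frac{1}{2} \approx 0.5$)
$E{\left(B,t \right)} = t \left(-7 + B\right)$
$\left(X{\left(-97,30 \right)} + 10555\right) \left(E{\left(Y,122 \right)} - 33787\right) = \left(- \frac{97}{30} + 10555\right) \left(122 \left(-7 + \frac{1}{2}\right) - 33787\right) = \left(\left(-97\right) \frac{1}{30} + 10555\right) \left(122 \left(- \frac{13}{2}\right) - 33787\right) = \left(- \frac{97}{30} + 10555\right) \left(-793 - 33787\right) = \frac{316553}{30} \left(-34580\right) = - \frac{1094640274}{3}$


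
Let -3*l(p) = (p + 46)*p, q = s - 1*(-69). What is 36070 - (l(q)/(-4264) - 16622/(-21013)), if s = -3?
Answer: 403966107500/11199929 ≈ 36069.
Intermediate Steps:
q = 66 (q = -3 - 1*(-69) = -3 + 69 = 66)
l(p) = -p*(46 + p)/3 (l(p) = -(p + 46)*p/3 = -(46 + p)*p/3 = -p*(46 + p)/3)
36070 - (l(q)/(-4264) - 16622/(-21013)) = 36070 - (-⅓*66*(46 + 66)/(-4264) - 16622/(-21013)) = 36070 - (-⅓*66*112*(-1/4264) - 16622*(-1/21013)) = 36070 - (-2464*(-1/4264) + 16622/21013) = 36070 - (308/533 + 16622/21013) = 36070 - 1*15331530/11199929 = 36070 - 15331530/11199929 = 403966107500/11199929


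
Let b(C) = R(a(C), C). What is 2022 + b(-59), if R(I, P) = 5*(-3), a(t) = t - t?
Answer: 2007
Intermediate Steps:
a(t) = 0
R(I, P) = -15
b(C) = -15
2022 + b(-59) = 2022 - 15 = 2007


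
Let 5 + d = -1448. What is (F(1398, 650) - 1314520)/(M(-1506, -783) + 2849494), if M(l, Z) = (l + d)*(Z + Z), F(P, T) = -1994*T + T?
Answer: -1304985/3741644 ≈ -0.34877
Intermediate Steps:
d = -1453 (d = -5 - 1448 = -1453)
F(P, T) = -1993*T
M(l, Z) = 2*Z*(-1453 + l) (M(l, Z) = (l - 1453)*(Z + Z) = (-1453 + l)*(2*Z) = 2*Z*(-1453 + l))
(F(1398, 650) - 1314520)/(M(-1506, -783) + 2849494) = (-1993*650 - 1314520)/(2*(-783)*(-1453 - 1506) + 2849494) = (-1295450 - 1314520)/(2*(-783)*(-2959) + 2849494) = -2609970/(4633794 + 2849494) = -2609970/7483288 = -2609970*1/7483288 = -1304985/3741644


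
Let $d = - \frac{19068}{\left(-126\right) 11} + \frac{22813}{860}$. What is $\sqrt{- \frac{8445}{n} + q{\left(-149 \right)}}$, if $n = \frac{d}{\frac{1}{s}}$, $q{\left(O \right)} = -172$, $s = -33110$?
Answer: $\frac{i \sqrt{11015529939528898}}{8002883} \approx 13.115 i$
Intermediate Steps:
$d = \frac{1143269}{28380}$ ($d = - \frac{19068}{-1386} + 22813 \cdot \frac{1}{860} = \left(-19068\right) \left(- \frac{1}{1386}\right) + \frac{22813}{860} = \frac{454}{33} + \frac{22813}{860} = \frac{1143269}{28380} \approx 40.284$)
$n = - \frac{8002883}{6}$ ($n = \frac{1143269}{28380 \frac{1}{-33110}} = \frac{1143269}{28380 \left(- \frac{1}{33110}\right)} = \frac{1143269}{28380} \left(-33110\right) = - \frac{8002883}{6} \approx -1.3338 \cdot 10^{6}$)
$\sqrt{- \frac{8445}{n} + q{\left(-149 \right)}} = \sqrt{- \frac{8445}{- \frac{8002883}{6}} - 172} = \sqrt{\left(-8445\right) \left(- \frac{6}{8002883}\right) - 172} = \sqrt{\frac{50670}{8002883} - 172} = \sqrt{- \frac{1376445206}{8002883}} = \frac{i \sqrt{11015529939528898}}{8002883}$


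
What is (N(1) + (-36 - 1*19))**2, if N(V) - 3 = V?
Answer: 2601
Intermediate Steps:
N(V) = 3 + V
(N(1) + (-36 - 1*19))**2 = ((3 + 1) + (-36 - 1*19))**2 = (4 + (-36 - 19))**2 = (4 - 55)**2 = (-51)**2 = 2601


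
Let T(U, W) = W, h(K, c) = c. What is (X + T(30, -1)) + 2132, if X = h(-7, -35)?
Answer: 2096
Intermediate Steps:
X = -35
(X + T(30, -1)) + 2132 = (-35 - 1) + 2132 = -36 + 2132 = 2096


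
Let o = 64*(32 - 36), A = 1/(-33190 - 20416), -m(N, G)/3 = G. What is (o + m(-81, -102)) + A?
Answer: 2680299/53606 ≈ 50.000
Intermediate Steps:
m(N, G) = -3*G
A = -1/53606 (A = 1/(-53606) = -1/53606 ≈ -1.8655e-5)
o = -256 (o = 64*(-4) = -256)
(o + m(-81, -102)) + A = (-256 - 3*(-102)) - 1/53606 = (-256 + 306) - 1/53606 = 50 - 1/53606 = 2680299/53606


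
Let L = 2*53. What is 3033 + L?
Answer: 3139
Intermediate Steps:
L = 106
3033 + L = 3033 + 106 = 3139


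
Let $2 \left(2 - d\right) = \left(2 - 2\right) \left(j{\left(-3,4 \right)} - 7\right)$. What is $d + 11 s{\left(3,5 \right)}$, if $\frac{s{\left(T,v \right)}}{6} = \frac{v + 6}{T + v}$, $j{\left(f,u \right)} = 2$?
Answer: $\frac{371}{4} \approx 92.75$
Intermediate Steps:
$s{\left(T,v \right)} = \frac{6 \left(6 + v\right)}{T + v}$ ($s{\left(T,v \right)} = 6 \frac{v + 6}{T + v} = 6 \frac{6 + v}{T + v} = \frac{6 \left(6 + v\right)}{T + v}$)
$d = 2$ ($d = 2 - \frac{\left(2 - 2\right) \left(2 - 7\right)}{2} = 2 - \frac{0 \left(-5\right)}{2} = 2 - 0 = 2 + 0 = 2$)
$d + 11 s{\left(3,5 \right)} = 2 + 11 \frac{6 \left(6 + 5\right)}{3 + 5} = 2 + 11 \cdot 6 \cdot \frac{1}{8} \cdot 11 = 2 + 11 \cdot \frac{33}{4} = 2 + \frac{363}{4} = \frac{371}{4}$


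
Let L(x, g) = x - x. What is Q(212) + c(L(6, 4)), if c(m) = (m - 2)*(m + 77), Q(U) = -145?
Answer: -299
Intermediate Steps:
L(x, g) = 0
c(m) = (-2 + m)*(77 + m)
Q(212) + c(L(6, 4)) = -145 + (-154 + 0**2 + 75*0) = -145 + (-154 + 0 + 0) = -145 - 154 = -299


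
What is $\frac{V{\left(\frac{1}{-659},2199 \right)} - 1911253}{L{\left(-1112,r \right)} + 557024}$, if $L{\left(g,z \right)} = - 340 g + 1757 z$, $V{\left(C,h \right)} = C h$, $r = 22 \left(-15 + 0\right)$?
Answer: $- \frac{629758963}{117069373} \approx -5.3794$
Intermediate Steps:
$r = -330$ ($r = 22 \left(-15\right) = -330$)
$\frac{V{\left(\frac{1}{-659},2199 \right)} - 1911253}{L{\left(-1112,r \right)} + 557024} = \frac{\frac{1}{-659} \cdot 2199 - 1911253}{\left(\left(-340\right) \left(-1112\right) + 1757 \left(-330\right)\right) + 557024} = \frac{\left(- \frac{1}{659}\right) 2199 - 1911253}{\left(378080 - 579810\right) + 557024} = \frac{- \frac{2199}{659} - 1911253}{-201730 + 557024} = - \frac{1259517926}{659 \cdot 355294} = \left(- \frac{1259517926}{659}\right) \frac{1}{355294} = - \frac{629758963}{117069373}$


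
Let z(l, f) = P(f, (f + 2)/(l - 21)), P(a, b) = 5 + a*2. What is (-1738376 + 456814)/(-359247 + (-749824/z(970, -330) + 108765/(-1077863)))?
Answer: 26611267988645/7435892379277 ≈ 3.5788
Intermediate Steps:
P(a, b) = 5 + 2*a
z(l, f) = 5 + 2*f
(-1738376 + 456814)/(-359247 + (-749824/z(970, -330) + 108765/(-1077863))) = (-1738376 + 456814)/(-359247 + (-749824/(5 + 2*(-330)) + 108765/(-1077863))) = -1281562/(-359247 + (-749824/(5 - 660) + 108765*(-1/1077863))) = -1281562/(-359247 + (-749824/(-655) - 108765/1077863)) = -1281562/(-359247 + (-749824*(-1/655) - 108765/1077863)) = -1281562/(-359247 + (749824/655 - 108765/1077863)) = -1281562/(-359247 + 808136305037/706000265) = -1281562/(-252820340895418/706000265) = -1281562*(-706000265/252820340895418) = 26611267988645/7435892379277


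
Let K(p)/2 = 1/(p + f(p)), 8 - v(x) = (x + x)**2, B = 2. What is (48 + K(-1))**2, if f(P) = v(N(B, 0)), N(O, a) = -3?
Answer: 1932100/841 ≈ 2297.4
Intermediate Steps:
v(x) = 8 - 4*x**2 (v(x) = 8 - (x + x)**2 = 8 - (2*x)**2 = 8 - 4*x**2)
f(P) = -28 (f(P) = 8 - 4*(-3)**2 = 8 - 4*9 = 8 - 36 = -28)
K(p) = 2/(-28 + p) (K(p) = 2/(p - 28) = 2/(-28 + p))
(48 + K(-1))**2 = (48 + 2/(-28 - 1))**2 = (48 + 2/(-29))**2 = (48 + 2*(-1/29))**2 = (48 - 2/29)**2 = (1390/29)**2 = 1932100/841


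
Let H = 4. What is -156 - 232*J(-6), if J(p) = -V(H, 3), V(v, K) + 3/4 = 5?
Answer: 830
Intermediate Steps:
V(v, K) = 17/4 (V(v, K) = -¾ + 5 = 17/4)
J(p) = -17/4 (J(p) = -1*17/4 = -17/4)
-156 - 232*J(-6) = -156 - 232*(-17/4) = -156 + 986 = 830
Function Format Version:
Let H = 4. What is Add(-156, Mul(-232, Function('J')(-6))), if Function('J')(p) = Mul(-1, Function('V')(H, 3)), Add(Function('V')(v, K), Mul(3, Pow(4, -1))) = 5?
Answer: 830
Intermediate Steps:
Function('V')(v, K) = Rational(17, 4) (Function('V')(v, K) = Add(Rational(-3, 4), 5) = Rational(17, 4))
Function('J')(p) = Rational(-17, 4) (Function('J')(p) = Mul(-1, Rational(17, 4)) = Rational(-17, 4))
Add(-156, Mul(-232, Function('J')(-6))) = Add(-156, Mul(-232, Rational(-17, 4))) = Add(-156, 986) = 830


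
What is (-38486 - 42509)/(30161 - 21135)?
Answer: -80995/9026 ≈ -8.9735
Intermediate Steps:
(-38486 - 42509)/(30161 - 21135) = -80995/9026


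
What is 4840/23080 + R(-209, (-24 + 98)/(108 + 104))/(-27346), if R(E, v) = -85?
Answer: 3357911/15778642 ≈ 0.21281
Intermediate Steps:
4840/23080 + R(-209, (-24 + 98)/(108 + 104))/(-27346) = 4840/23080 - 85/(-27346) = 4840*(1/23080) - 85*(-1/27346) = 121/577 + 85/27346 = 3357911/15778642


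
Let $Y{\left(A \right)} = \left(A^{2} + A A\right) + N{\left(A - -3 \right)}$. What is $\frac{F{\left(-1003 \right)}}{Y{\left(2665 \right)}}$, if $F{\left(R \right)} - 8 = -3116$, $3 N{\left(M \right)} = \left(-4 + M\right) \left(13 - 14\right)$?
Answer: $- \frac{1554}{7101781} \approx -0.00021882$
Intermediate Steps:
$N{\left(M \right)} = \frac{4}{3} - \frac{M}{3}$ ($N{\left(M \right)} = \frac{\left(-4 + M\right) \left(13 - 14\right)}{3} = \frac{\left(-4 + M\right) \left(-1\right)}{3} = \frac{4 - M}{3} = \frac{4}{3} - \frac{M}{3}$)
$F{\left(R \right)} = -3108$ ($F{\left(R \right)} = 8 - 3116 = -3108$)
$Y{\left(A \right)} = \frac{1}{3} + 2 A^{2} - \frac{A}{3}$ ($Y{\left(A \right)} = \left(A^{2} + A A\right) - \left(- \frac{4}{3} + \frac{A - -3}{3}\right) = \left(A^{2} + A^{2}\right) - \left(- \frac{4}{3} + \frac{A + 3}{3}\right) = 2 A^{2} - \left(- \frac{4}{3} + \frac{3 + A}{3}\right) = 2 A^{2} + \left(\frac{4}{3} - \left(1 + \frac{A}{3}\right)\right) = 2 A^{2} - \left(- \frac{1}{3} + \frac{A}{3}\right) = \frac{1}{3} + 2 A^{2} - \frac{A}{3}$)
$\frac{F{\left(-1003 \right)}}{Y{\left(2665 \right)}} = - \frac{3108}{\frac{1}{3} + 2 \cdot 2665^{2} - \frac{2665}{3}} = - \frac{3108}{\frac{1}{3} + 2 \cdot 7102225 - \frac{2665}{3}} = - \frac{3108}{\frac{1}{3} + 14204450 - \frac{2665}{3}} = - \frac{3108}{14203562} = \left(-3108\right) \frac{1}{14203562} = - \frac{1554}{7101781}$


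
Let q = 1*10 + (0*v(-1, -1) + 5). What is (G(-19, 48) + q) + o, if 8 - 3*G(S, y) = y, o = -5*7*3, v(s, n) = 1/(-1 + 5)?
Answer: -310/3 ≈ -103.33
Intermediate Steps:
v(s, n) = ¼ (v(s, n) = 1/4 = ¼)
o = -105 (o = -35*3 = -105)
G(S, y) = 8/3 - y/3
q = 15 (q = 1*10 + (0*(¼) + 5) = 10 + (0 + 5) = 10 + 5 = 15)
(G(-19, 48) + q) + o = ((8/3 - ⅓*48) + 15) - 105 = ((8/3 - 16) + 15) - 105 = (-40/3 + 15) - 105 = 5/3 - 105 = -310/3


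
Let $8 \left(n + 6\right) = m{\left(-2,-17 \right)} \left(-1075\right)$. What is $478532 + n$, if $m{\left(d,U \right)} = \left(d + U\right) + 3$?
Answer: $480676$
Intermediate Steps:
$m{\left(d,U \right)} = 3 + U + d$ ($m{\left(d,U \right)} = \left(U + d\right) + 3 = 3 + U + d$)
$n = 2144$ ($n = -6 + \frac{\left(3 - 17 - 2\right) \left(-1075\right)}{8} = -6 + \frac{\left(-16\right) \left(-1075\right)}{8} = -6 + \frac{1}{8} \cdot 17200 = -6 + 2150 = 2144$)
$478532 + n = 478532 + 2144 = 480676$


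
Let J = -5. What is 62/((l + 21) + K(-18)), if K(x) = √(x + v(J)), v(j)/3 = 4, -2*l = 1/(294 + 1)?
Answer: 453189620/155575921 - 21582200*I*√6/155575921 ≈ 2.913 - 0.3398*I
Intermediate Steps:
l = -1/590 (l = -1/(2*(294 + 1)) = -½/295 = -½*1/295 = -1/590 ≈ -0.0016949)
v(j) = 12 (v(j) = 3*4 = 12)
K(x) = √(12 + x) (K(x) = √(x + 12) = √(12 + x))
62/((l + 21) + K(-18)) = 62/((-1/590 + 21) + √(12 - 18)) = 62/(12389/590 + √(-6)) = 62/(12389/590 + I*√6)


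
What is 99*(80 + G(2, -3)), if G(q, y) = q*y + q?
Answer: 7524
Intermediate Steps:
G(q, y) = q + q*y
99*(80 + G(2, -3)) = 99*(80 + 2*(1 - 3)) = 99*(80 + 2*(-2)) = 99*(80 - 4) = 99*76 = 7524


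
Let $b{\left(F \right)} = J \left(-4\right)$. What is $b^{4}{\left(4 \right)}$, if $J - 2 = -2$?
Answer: $0$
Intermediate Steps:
$J = 0$ ($J = 2 - 2 = 0$)
$b{\left(F \right)} = 0$ ($b{\left(F \right)} = 0 \left(-4\right) = 0$)
$b^{4}{\left(4 \right)} = 0^{4} = 0$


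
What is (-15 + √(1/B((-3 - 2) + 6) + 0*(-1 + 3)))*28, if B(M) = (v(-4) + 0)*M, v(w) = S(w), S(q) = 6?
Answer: -420 + 14*√6/3 ≈ -408.57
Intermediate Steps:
v(w) = 6
B(M) = 6*M (B(M) = (6 + 0)*M = 6*M)
(-15 + √(1/B((-3 - 2) + 6) + 0*(-1 + 3)))*28 = (-15 + √(1/(6*((-3 - 2) + 6)) + 0*(-1 + 3)))*28 = (-15 + √(1/(6*(-5 + 6)) + 0*2))*28 = (-15 + √(1/(6*1) + 0))*28 = (-15 + √(1/6 + 0))*28 = (-15 + √(⅙ + 0))*28 = (-15 + √(⅙))*28 = (-15 + √6/6)*28 = -420 + 14*√6/3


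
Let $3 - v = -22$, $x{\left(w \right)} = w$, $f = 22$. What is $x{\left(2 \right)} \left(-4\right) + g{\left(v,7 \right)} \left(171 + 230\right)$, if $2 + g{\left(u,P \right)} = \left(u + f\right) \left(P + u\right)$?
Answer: $602294$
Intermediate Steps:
$v = 25$ ($v = 3 - -22 = 3 + 22 = 25$)
$g{\left(u,P \right)} = -2 + \left(22 + u\right) \left(P + u\right)$ ($g{\left(u,P \right)} = -2 + \left(u + 22\right) \left(P + u\right) = -2 + \left(22 + u\right) \left(P + u\right)$)
$x{\left(2 \right)} \left(-4\right) + g{\left(v,7 \right)} \left(171 + 230\right) = 2 \left(-4\right) + \left(-2 + 25^{2} + 22 \cdot 7 + 22 \cdot 25 + 7 \cdot 25\right) \left(171 + 230\right) = -8 + \left(-2 + 625 + 154 + 550 + 175\right) 401 = -8 + 1502 \cdot 401 = -8 + 602302 = 602294$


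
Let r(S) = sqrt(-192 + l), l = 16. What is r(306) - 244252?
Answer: -244252 + 4*I*sqrt(11) ≈ -2.4425e+5 + 13.266*I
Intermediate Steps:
r(S) = 4*I*sqrt(11) (r(S) = sqrt(-192 + 16) = sqrt(-176) = 4*I*sqrt(11))
r(306) - 244252 = 4*I*sqrt(11) - 244252 = -244252 + 4*I*sqrt(11)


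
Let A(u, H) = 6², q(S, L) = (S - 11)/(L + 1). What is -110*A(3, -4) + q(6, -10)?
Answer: -35635/9 ≈ -3959.4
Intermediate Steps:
q(S, L) = (-11 + S)/(1 + L)
A(u, H) = 36
-110*A(3, -4) + q(6, -10) = -110*36 + (-11 + 6)/(1 - 10) = -3960 - 5/(-9) = -3960 - ⅑*(-5) = -3960 + 5/9 = -35635/9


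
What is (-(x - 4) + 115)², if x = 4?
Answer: 13225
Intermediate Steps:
(-(x - 4) + 115)² = (-(4 - 4) + 115)² = (-1*0 + 115)² = (0 + 115)² = 115² = 13225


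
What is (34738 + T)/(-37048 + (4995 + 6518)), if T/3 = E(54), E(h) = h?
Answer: -6980/5107 ≈ -1.3668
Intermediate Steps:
T = 162 (T = 3*54 = 162)
(34738 + T)/(-37048 + (4995 + 6518)) = (34738 + 162)/(-37048 + (4995 + 6518)) = 34900/(-37048 + 11513) = 34900/(-25535) = 34900*(-1/25535) = -6980/5107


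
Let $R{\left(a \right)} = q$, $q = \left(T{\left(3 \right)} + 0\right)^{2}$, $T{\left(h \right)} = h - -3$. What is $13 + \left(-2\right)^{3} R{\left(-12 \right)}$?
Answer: $-275$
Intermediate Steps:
$T{\left(h \right)} = 3 + h$ ($T{\left(h \right)} = h + 3 = 3 + h$)
$q = 36$ ($q = \left(\left(3 + 3\right) + 0\right)^{2} = \left(6 + 0\right)^{2} = 6^{2} = 36$)
$R{\left(a \right)} = 36$
$13 + \left(-2\right)^{3} R{\left(-12 \right)} = 13 + \left(-2\right)^{3} \cdot 36 = 13 - 288 = -275$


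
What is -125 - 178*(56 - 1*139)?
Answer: 14649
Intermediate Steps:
-125 - 178*(56 - 1*139) = -125 - 178*(56 - 139) = -125 - 178*(-83) = -125 + 14774 = 14649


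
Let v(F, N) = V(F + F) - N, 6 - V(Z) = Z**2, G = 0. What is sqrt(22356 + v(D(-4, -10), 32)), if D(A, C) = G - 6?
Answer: sqrt(22186) ≈ 148.95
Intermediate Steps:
D(A, C) = -6 (D(A, C) = 0 - 6 = -6)
V(Z) = 6 - Z**2
v(F, N) = 6 - N - 4*F**2 (v(F, N) = (6 - (F + F)**2) - N = (6 - (2*F)**2) - N = (6 - 4*F**2) - N = 6 - N - 4*F**2)
sqrt(22356 + v(D(-4, -10), 32)) = sqrt(22356 + (6 - 1*32 - 4*(-6)**2)) = sqrt(22356 + (6 - 32 - 4*36)) = sqrt(22356 + (6 - 32 - 144)) = sqrt(22356 - 170) = sqrt(22186)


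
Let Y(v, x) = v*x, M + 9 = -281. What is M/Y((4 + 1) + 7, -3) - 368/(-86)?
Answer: 9547/774 ≈ 12.335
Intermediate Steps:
M = -290 (M = -9 - 281 = -290)
M/Y((4 + 1) + 7, -3) - 368/(-86) = -290*(-1/(3*((4 + 1) + 7))) - 368/(-86) = -290*(-1/(3*(5 + 7))) - 368*(-1/86) = -290/(12*(-3)) + 184/43 = -290/(-36) + 184/43 = -290*(-1/36) + 184/43 = 145/18 + 184/43 = 9547/774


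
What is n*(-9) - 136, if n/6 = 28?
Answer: -1648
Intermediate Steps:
n = 168 (n = 6*28 = 168)
n*(-9) - 136 = 168*(-9) - 136 = -1512 - 136 = -1648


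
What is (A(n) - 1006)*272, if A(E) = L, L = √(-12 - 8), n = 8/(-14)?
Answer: -273632 + 544*I*√5 ≈ -2.7363e+5 + 1216.4*I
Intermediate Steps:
n = -4/7 (n = 8*(-1/14) = -4/7 ≈ -0.57143)
L = 2*I*√5 (L = √(-20) = 2*I*√5 ≈ 4.4721*I)
A(E) = 2*I*√5
(A(n) - 1006)*272 = (2*I*√5 - 1006)*272 = (-1006 + 2*I*√5)*272 = -273632 + 544*I*√5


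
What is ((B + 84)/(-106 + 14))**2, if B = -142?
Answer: 841/2116 ≈ 0.39745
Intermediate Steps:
((B + 84)/(-106 + 14))**2 = ((-142 + 84)/(-106 + 14))**2 = (-58/(-92))**2 = (-58*(-1/92))**2 = (29/46)**2 = 841/2116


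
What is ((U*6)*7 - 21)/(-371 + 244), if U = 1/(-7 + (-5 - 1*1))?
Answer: 315/1651 ≈ 0.19079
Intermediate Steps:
U = -1/13 (U = 1/(-7 + (-5 - 1)) = 1/(-7 - 6) = 1/(-13) = -1/13 ≈ -0.076923)
((U*6)*7 - 21)/(-371 + 244) = (-1/13*6*7 - 21)/(-371 + 244) = (-6/13*7 - 21)/(-127) = (-42/13 - 21)*(-1/127) = -315/13*(-1/127) = 315/1651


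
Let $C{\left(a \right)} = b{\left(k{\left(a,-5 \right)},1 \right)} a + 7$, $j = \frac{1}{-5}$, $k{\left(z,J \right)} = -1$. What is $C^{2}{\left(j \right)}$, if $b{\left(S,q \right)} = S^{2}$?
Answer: $\frac{1156}{25} \approx 46.24$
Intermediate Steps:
$j = - \frac{1}{5} \approx -0.2$
$C{\left(a \right)} = 7 + a$ ($C{\left(a \right)} = \left(-1\right)^{2} a + 7 = 1 a + 7 = a + 7 = 7 + a$)
$C^{2}{\left(j \right)} = \left(7 - \frac{1}{5}\right)^{2} = \left(\frac{34}{5}\right)^{2} = \frac{1156}{25}$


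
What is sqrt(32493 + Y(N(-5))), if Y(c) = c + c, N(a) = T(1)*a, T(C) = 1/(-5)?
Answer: sqrt(32495) ≈ 180.26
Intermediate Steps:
T(C) = -1/5
N(a) = -a/5
Y(c) = 2*c
sqrt(32493 + Y(N(-5))) = sqrt(32493 + 2*(-1/5*(-5))) = sqrt(32493 + 2*1) = sqrt(32493 + 2) = sqrt(32495)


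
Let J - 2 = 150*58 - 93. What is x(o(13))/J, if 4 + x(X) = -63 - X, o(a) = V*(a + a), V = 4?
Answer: -171/8609 ≈ -0.019863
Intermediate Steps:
o(a) = 8*a (o(a) = 4*(a + a) = 4*(2*a) = 8*a)
x(X) = -67 - X (x(X) = -4 + (-63 - X) = -67 - X)
J = 8609 (J = 2 + (150*58 - 93) = 2 + (8700 - 93) = 2 + 8607 = 8609)
x(o(13))/J = (-67 - 8*13)/8609 = (-67 - 1*104)*(1/8609) = (-67 - 104)*(1/8609) = -171*1/8609 = -171/8609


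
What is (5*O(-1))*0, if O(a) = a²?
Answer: 0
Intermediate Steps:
(5*O(-1))*0 = (5*(-1)²)*0 = (5*1)*0 = 5*0 = 0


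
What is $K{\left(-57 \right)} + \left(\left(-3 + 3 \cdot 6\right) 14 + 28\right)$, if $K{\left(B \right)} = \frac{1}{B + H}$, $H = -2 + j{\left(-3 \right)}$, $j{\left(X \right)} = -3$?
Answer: $\frac{14755}{62} \approx 237.98$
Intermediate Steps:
$H = -5$ ($H = -2 - 3 = -5$)
$K{\left(B \right)} = \frac{1}{-5 + B}$ ($K{\left(B \right)} = \frac{1}{B - 5} = \frac{1}{-5 + B}$)
$K{\left(-57 \right)} + \left(\left(-3 + 3 \cdot 6\right) 14 + 28\right) = \frac{1}{-5 - 57} + \left(\left(-3 + 3 \cdot 6\right) 14 + 28\right) = \frac{1}{-62} + \left(\left(-3 + 18\right) 14 + 28\right) = - \frac{1}{62} + \left(15 \cdot 14 + 28\right) = - \frac{1}{62} + \left(210 + 28\right) = - \frac{1}{62} + 238 = \frac{14755}{62}$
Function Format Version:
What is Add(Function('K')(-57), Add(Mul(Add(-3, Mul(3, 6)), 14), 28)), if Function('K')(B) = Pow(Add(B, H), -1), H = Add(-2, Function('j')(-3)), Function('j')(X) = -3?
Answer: Rational(14755, 62) ≈ 237.98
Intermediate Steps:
H = -5 (H = Add(-2, -3) = -5)
Function('K')(B) = Pow(Add(-5, B), -1) (Function('K')(B) = Pow(Add(B, -5), -1) = Pow(Add(-5, B), -1))
Add(Function('K')(-57), Add(Mul(Add(-3, Mul(3, 6)), 14), 28)) = Add(Pow(Add(-5, -57), -1), Add(Mul(Add(-3, Mul(3, 6)), 14), 28)) = Add(Pow(-62, -1), Add(Mul(Add(-3, 18), 14), 28)) = Add(Rational(-1, 62), Add(Mul(15, 14), 28)) = Add(Rational(-1, 62), Add(210, 28)) = Add(Rational(-1, 62), 238) = Rational(14755, 62)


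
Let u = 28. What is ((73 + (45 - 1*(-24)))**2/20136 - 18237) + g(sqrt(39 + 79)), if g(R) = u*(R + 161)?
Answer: -69106745/5034 + 28*sqrt(118) ≈ -13424.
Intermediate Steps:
g(R) = 4508 + 28*R (g(R) = 28*(R + 161) = 28*(161 + R) = 4508 + 28*R)
((73 + (45 - 1*(-24)))**2/20136 - 18237) + g(sqrt(39 + 79)) = ((73 + (45 - 1*(-24)))**2/20136 - 18237) + (4508 + 28*sqrt(39 + 79)) = ((73 + (45 + 24))**2*(1/20136) - 18237) + (4508 + 28*sqrt(118)) = ((73 + 69)**2*(1/20136) - 18237) + (4508 + 28*sqrt(118)) = (142**2*(1/20136) - 18237) + (4508 + 28*sqrt(118)) = (20164*(1/20136) - 18237) + (4508 + 28*sqrt(118)) = (5041/5034 - 18237) + (4508 + 28*sqrt(118)) = -91800017/5034 + (4508 + 28*sqrt(118)) = -69106745/5034 + 28*sqrt(118)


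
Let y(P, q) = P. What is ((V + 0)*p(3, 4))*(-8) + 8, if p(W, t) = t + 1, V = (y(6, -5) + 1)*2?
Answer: -552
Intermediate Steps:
V = 14 (V = (6 + 1)*2 = 7*2 = 14)
p(W, t) = 1 + t
((V + 0)*p(3, 4))*(-8) + 8 = ((14 + 0)*(1 + 4))*(-8) + 8 = (14*5)*(-8) + 8 = 70*(-8) + 8 = -560 + 8 = -552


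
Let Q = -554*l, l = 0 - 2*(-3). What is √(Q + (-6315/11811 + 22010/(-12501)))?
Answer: I*√895238264393933559/16405479 ≈ 57.674*I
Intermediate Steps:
l = 6 (l = 0 + 6 = 6)
Q = -3324 (Q = -554*6 = -3324)
√(Q + (-6315/11811 + 22010/(-12501))) = √(-3324 + (-6315/11811 + 22010/(-12501))) = √(-3324 + (-6315*1/11811 + 22010*(-1/12501))) = √(-3324 + (-2105/3937 - 22010/12501)) = √(-3324 - 112967975/49216437) = √(-163708404563/49216437) = I*√895238264393933559/16405479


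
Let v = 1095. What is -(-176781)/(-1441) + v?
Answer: 127374/131 ≈ 972.32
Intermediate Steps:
-(-176781)/(-1441) + v = -(-176781)/(-1441) + 1095 = -(-176781)*(-1)/1441 + 1095 = -121*1461/1441 + 1095 = -16071/131 + 1095 = 127374/131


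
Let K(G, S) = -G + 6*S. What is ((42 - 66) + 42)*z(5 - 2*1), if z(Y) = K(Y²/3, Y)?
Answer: 270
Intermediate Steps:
z(Y) = 6*Y - Y²/3 (z(Y) = -Y²/3 + 6*Y = 6*Y - Y²/3)
((42 - 66) + 42)*z(5 - 2*1) = ((42 - 66) + 42)*((5 - 2*1)*(18 - (5 - 2*1))/3) = (-24 + 42)*((5 - 2)*(18 - (5 - 2))/3) = 18*((⅓)*3*(18 - 1*3)) = 18*((⅓)*3*(18 - 3)) = 18*((⅓)*3*15) = 18*15 = 270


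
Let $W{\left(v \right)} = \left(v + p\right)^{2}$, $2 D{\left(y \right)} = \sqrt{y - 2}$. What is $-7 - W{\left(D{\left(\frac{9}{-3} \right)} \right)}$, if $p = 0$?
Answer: $- \frac{23}{4} \approx -5.75$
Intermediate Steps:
$D{\left(y \right)} = \frac{\sqrt{-2 + y}}{2}$ ($D{\left(y \right)} = \frac{\sqrt{y - 2}}{2} = \frac{\sqrt{-2 + y}}{2}$)
$W{\left(v \right)} = v^{2}$ ($W{\left(v \right)} = \left(v + 0\right)^{2} = v^{2}$)
$-7 - W{\left(D{\left(\frac{9}{-3} \right)} \right)} = -7 - \left(\frac{\sqrt{-2 + \frac{9}{-3}}}{2}\right)^{2} = -7 - \left(\frac{\sqrt{-2 + 9 \left(- \frac{1}{3}\right)}}{2}\right)^{2} = -7 - \left(\frac{\sqrt{-2 - 3}}{2}\right)^{2} = -7 - \left(\frac{\sqrt{-5}}{2}\right)^{2} = -7 - \left(\frac{i \sqrt{5}}{2}\right)^{2} = -7 - - \frac{5}{4} = -7 + \frac{5}{4} = - \frac{23}{4}$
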